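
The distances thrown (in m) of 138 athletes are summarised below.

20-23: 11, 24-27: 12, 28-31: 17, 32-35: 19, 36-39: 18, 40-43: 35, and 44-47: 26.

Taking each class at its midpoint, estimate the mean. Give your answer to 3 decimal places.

36.167

Midpoints: 21.5, 25.5, 29.5, 33.5, 37.5, 41.5, 45.5
Σfm = 11×21.5 + 12×25.5 + 17×29.5 + 19×33.5 + 18×37.5 + 35×41.5 + 26×45.5 = 4991
n = Σf = 138
Mean = 4991 / 138 = 36.1667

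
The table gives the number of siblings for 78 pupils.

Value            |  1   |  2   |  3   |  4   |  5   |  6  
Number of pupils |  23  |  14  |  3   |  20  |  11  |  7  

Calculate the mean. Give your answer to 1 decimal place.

Values: 1, 2, 3, 4, 5, 6
Σfx = 23×1 + 14×2 + 3×3 + 20×4 + 11×5 + 7×6 = 237
n = Σf = 78
Mean = 237 / 78 = 3.0385

3.0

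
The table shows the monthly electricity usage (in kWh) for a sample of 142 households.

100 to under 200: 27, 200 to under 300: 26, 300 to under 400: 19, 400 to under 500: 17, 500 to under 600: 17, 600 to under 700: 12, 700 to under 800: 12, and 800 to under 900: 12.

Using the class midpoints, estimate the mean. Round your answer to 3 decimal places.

430.986

Midpoints: 150, 250, 350, 450, 550, 650, 750, 850
Σfm = 27×150 + 26×250 + 19×350 + 17×450 + 17×550 + 12×650 + 12×750 + 12×850 = 61200
n = Σf = 142
Mean = 61200 / 142 = 430.9859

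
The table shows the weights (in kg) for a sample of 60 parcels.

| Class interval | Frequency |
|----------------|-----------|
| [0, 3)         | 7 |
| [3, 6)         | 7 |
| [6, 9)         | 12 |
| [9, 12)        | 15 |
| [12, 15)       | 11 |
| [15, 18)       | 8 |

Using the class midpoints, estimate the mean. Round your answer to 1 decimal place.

9.5

Midpoints: 1.5, 4.5, 7.5, 10.5, 13.5, 16.5
Σfm = 7×1.5 + 7×4.5 + 12×7.5 + 15×10.5 + 11×13.5 + 8×16.5 = 570
n = Σf = 60
Mean = 570 / 60 = 9.5000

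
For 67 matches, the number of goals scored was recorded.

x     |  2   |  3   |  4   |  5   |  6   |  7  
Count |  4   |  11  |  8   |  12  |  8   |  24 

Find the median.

Cumulative frequencies: 4, 15, 23, 35, 43, 67
n = 67, so the median is the value in position (n+1)/2 = 34.
Position 34 falls at value 5.

5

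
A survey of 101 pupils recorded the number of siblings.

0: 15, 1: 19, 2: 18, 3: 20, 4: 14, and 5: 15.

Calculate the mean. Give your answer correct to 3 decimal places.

Values: 0, 1, 2, 3, 4, 5
Σfx = 15×0 + 19×1 + 18×2 + 20×3 + 14×4 + 15×5 = 246
n = Σf = 101
Mean = 246 / 101 = 2.4356

2.436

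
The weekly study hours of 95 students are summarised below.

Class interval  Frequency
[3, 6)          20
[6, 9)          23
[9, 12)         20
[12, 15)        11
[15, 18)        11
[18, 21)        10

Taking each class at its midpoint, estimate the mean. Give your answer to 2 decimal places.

10.50

Midpoints: 4.5, 7.5, 10.5, 13.5, 16.5, 19.5
Σfm = 20×4.5 + 23×7.5 + 20×10.5 + 11×13.5 + 11×16.5 + 10×19.5 = 997.5
n = Σf = 95
Mean = 997.5 / 95 = 10.5000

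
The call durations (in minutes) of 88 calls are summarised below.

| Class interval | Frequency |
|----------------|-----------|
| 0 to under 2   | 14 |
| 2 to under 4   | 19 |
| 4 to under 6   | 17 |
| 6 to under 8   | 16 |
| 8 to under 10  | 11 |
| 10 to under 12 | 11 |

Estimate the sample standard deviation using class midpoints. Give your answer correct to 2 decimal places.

Midpoints: 1, 3, 5, 7, 9, 11
n = 88, Σfm = 488, mean = 5.5455
Σfm² = 3616
Σf(m − x̄)² = Σfm² − (Σfm)²/n = 3616 − 488²/88 = 909.8182
Sample variance = 909.8182 / 87 = 10.4577
Standard deviation = √10.4577 = 3.2338

3.23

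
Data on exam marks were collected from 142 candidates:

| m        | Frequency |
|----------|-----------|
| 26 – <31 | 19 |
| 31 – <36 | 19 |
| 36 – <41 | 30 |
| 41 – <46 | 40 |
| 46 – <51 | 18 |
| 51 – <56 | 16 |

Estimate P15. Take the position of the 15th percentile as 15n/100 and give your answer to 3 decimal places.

Cumulative frequencies: 19, 38, 68, 108, 126, 142
n = 142; position = 15n/100 = 21.3.
This falls in the class 31 – <36: L = 31, F = 19, f = 19, h = 5.
15th percentile ≈ 31 + ((21.3 − 19) / 19) × 5 = 31.6053

31.605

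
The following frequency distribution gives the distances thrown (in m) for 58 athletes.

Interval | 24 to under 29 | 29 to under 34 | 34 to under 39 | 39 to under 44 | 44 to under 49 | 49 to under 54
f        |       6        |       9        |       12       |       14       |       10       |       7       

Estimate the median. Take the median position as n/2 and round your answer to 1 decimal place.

Cumulative frequencies: 6, 15, 27, 41, 51, 58
n = 58; position = n/2 = 29.
This falls in the class 39 to under 44: L = 39, F = 27, f = 14, h = 5.
Median ≈ 39 + ((29 − 27) / 14) × 5 = 39.7143

39.7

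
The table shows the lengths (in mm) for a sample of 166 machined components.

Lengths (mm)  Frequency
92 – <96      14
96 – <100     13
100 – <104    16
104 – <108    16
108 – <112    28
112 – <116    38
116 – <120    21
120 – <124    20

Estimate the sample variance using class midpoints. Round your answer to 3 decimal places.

Midpoints: 94, 98, 102, 106, 110, 114, 118, 122
n = 166, Σfm = 18248, mean = 109.9277
Σfm² = 2017528
Σf(m − x̄)² = Σfm² − (Σfm)²/n = 2017528 − 18248²/166 = 11567.1325
Sample variance = 11567.1325 / 165 = 70.1038

70.104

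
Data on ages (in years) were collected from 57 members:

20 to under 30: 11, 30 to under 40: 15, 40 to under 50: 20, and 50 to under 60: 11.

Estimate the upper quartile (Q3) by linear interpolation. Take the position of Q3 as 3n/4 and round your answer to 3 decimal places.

48.375

Cumulative frequencies: 11, 26, 46, 57
n = 57; position = 3n/4 = 42.75.
This falls in the class 40 to under 50: L = 40, F = 26, f = 20, h = 10.
Upper quartile ≈ 40 + ((42.75 − 26) / 20) × 10 = 48.3750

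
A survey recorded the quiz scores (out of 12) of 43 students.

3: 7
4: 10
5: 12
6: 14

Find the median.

5

Cumulative frequencies: 7, 17, 29, 43
n = 43, so the median is the value in position (n+1)/2 = 22.
Position 22 falls at value 5.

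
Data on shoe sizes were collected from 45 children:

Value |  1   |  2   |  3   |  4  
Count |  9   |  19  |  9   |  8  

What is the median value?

2

Cumulative frequencies: 9, 28, 37, 45
n = 45, so the median is the value in position (n+1)/2 = 23.
Position 23 falls at value 2.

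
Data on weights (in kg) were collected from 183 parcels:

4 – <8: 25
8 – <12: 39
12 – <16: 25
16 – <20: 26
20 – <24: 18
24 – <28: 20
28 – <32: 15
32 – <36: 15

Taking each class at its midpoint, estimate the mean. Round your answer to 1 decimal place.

17.7

Midpoints: 6, 10, 14, 18, 22, 26, 30, 34
Σfm = 25×6 + 39×10 + 25×14 + 26×18 + 18×22 + 20×26 + 15×30 + 15×34 = 3234
n = Σf = 183
Mean = 3234 / 183 = 17.6721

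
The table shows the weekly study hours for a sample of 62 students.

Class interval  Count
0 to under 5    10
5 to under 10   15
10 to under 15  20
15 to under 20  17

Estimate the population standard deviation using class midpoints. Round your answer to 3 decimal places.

5.189

Midpoints: 2.5, 7.5, 12.5, 17.5
n = 62, Σfm = 685, mean = 11.0484
Σfm² = 9237.5
Σf(m − x̄)² = Σfm² − (Σfm)²/n = 9237.5 − 685²/62 = 1669.3548
Population variance = 1669.3548 / 62 = 26.9251
Standard deviation = √26.9251 = 5.1889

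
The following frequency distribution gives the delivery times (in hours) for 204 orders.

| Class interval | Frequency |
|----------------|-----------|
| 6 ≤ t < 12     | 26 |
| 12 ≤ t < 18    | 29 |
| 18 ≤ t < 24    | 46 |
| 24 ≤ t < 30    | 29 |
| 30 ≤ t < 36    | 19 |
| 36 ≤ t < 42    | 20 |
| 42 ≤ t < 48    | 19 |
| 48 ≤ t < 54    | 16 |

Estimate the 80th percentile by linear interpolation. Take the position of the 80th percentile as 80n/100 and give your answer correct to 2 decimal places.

Cumulative frequencies: 26, 55, 101, 130, 149, 169, 188, 204
n = 204; position = 80n/100 = 163.2.
This falls in the class 36 ≤ t < 42: L = 36, F = 149, f = 20, h = 6.
80th percentile ≈ 36 + ((163.2 − 149) / 20) × 6 = 40.2600

40.26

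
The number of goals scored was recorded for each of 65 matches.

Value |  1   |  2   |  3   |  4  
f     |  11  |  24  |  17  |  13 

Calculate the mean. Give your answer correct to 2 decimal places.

2.49

Values: 1, 2, 3, 4
Σfx = 11×1 + 24×2 + 17×3 + 13×4 = 162
n = Σf = 65
Mean = 162 / 65 = 2.4923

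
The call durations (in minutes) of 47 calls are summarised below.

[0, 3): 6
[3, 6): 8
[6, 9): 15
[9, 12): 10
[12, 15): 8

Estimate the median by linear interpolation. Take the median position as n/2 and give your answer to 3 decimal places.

7.900

Cumulative frequencies: 6, 14, 29, 39, 47
n = 47; position = n/2 = 23.5.
This falls in the class [6, 9): L = 6, F = 14, f = 15, h = 3.
Median ≈ 6 + ((23.5 − 14) / 15) × 3 = 7.9000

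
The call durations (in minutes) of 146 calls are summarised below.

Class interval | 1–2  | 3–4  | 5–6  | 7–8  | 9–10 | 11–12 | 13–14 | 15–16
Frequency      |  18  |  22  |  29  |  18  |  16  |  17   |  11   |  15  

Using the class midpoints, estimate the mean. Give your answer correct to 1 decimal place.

7.7

Midpoints: 1.5, 3.5, 5.5, 7.5, 9.5, 11.5, 13.5, 15.5
Σfm = 18×1.5 + 22×3.5 + 29×5.5 + 18×7.5 + 16×9.5 + 17×11.5 + 11×13.5 + 15×15.5 = 1127
n = Σf = 146
Mean = 1127 / 146 = 7.7192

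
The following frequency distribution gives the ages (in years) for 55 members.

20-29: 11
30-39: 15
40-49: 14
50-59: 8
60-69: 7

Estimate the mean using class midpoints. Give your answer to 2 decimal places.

41.77

Midpoints: 24.5, 34.5, 44.5, 54.5, 64.5
Σfm = 11×24.5 + 15×34.5 + 14×44.5 + 8×54.5 + 7×64.5 = 2297.5
n = Σf = 55
Mean = 2297.5 / 55 = 41.7727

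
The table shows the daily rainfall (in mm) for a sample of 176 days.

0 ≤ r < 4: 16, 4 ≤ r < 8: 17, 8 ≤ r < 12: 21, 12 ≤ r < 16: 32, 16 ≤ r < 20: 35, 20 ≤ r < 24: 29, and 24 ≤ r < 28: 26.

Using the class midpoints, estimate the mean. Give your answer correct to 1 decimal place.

Midpoints: 2, 6, 10, 14, 18, 22, 26
Σfm = 16×2 + 17×6 + 21×10 + 32×14 + 35×18 + 29×22 + 26×26 = 2736
n = Σf = 176
Mean = 2736 / 176 = 15.5455

15.5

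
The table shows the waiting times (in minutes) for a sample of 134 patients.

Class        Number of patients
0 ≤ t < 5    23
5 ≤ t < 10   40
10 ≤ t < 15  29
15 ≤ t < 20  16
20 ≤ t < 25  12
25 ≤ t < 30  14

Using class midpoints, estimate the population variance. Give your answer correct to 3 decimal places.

60.052

Midpoints: 2.5, 7.5, 12.5, 17.5, 22.5, 27.5
n = 134, Σfm = 1655, mean = 12.3507
Σfm² = 28487.5
Σf(m − x̄)² = Σfm² − (Σfm)²/n = 28487.5 − 1655²/134 = 8047.0149
Population variance = 8047.0149 / 134 = 60.0524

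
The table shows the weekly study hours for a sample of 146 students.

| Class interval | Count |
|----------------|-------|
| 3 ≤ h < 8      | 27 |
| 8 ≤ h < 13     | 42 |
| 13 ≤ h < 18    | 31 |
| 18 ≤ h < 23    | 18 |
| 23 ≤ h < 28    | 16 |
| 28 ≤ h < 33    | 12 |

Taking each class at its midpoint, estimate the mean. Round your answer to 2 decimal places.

Midpoints: 5.5, 10.5, 15.5, 20.5, 25.5, 30.5
Σfm = 27×5.5 + 42×10.5 + 31×15.5 + 18×20.5 + 16×25.5 + 12×30.5 = 2213
n = Σf = 146
Mean = 2213 / 146 = 15.1575

15.16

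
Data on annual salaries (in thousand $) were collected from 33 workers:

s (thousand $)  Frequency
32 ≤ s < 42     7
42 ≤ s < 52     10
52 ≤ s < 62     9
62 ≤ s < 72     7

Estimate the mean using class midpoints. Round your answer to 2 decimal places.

51.85

Midpoints: 37, 47, 57, 67
Σfm = 7×37 + 10×47 + 9×57 + 7×67 = 1711
n = Σf = 33
Mean = 1711 / 33 = 51.8485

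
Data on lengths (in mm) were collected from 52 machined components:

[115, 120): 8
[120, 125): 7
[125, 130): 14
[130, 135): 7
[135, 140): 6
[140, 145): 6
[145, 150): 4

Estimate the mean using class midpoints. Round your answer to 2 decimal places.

130.38

Midpoints: 117.5, 122.5, 127.5, 132.5, 137.5, 142.5, 147.5
Σfm = 8×117.5 + 7×122.5 + 14×127.5 + 7×132.5 + 6×137.5 + 6×142.5 + 4×147.5 = 6780
n = Σf = 52
Mean = 6780 / 52 = 130.3846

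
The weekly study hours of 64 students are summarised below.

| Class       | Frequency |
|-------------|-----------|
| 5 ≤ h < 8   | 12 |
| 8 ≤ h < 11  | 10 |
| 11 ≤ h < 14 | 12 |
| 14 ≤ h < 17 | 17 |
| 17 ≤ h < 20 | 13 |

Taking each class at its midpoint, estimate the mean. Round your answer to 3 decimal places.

Midpoints: 6.5, 9.5, 12.5, 15.5, 18.5
Σfm = 12×6.5 + 10×9.5 + 12×12.5 + 17×15.5 + 13×18.5 = 827
n = Σf = 64
Mean = 827 / 64 = 12.9219

12.922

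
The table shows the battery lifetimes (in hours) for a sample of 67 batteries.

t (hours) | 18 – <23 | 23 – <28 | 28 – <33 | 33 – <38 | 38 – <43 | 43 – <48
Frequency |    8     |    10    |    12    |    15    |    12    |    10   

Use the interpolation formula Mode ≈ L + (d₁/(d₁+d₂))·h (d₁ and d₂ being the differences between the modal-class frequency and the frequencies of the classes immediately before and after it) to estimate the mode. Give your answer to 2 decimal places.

35.50

Modal class: 33 – <38 (highest frequency 15).
d₁ = 15 − 12 = 3, d₂ = 15 − 12 = 3
Mode ≈ 33 + (3/(3+3)) × 5 = 33 + 2.5000 = 35.5000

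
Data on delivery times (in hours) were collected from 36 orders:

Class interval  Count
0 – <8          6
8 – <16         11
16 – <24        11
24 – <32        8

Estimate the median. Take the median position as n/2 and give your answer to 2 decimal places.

Cumulative frequencies: 6, 17, 28, 36
n = 36; position = n/2 = 18.
This falls in the class 16 – <24: L = 16, F = 17, f = 11, h = 8.
Median ≈ 16 + ((18 − 17) / 11) × 8 = 16.7273

16.73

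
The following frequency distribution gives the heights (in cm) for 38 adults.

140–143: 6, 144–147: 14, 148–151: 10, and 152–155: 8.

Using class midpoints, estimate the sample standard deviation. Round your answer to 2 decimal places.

4.03

Midpoints: 141.5, 145.5, 149.5, 153.5
n = 38, Σfm = 5609, mean = 147.6053
Σfm² = 828517.5
Σf(m − x̄)² = Σfm² − (Σfm)²/n = 828517.5 − 5609²/38 = 599.5789
Sample variance = 599.5789 / 37 = 16.2048
Standard deviation = √16.2048 = 4.0255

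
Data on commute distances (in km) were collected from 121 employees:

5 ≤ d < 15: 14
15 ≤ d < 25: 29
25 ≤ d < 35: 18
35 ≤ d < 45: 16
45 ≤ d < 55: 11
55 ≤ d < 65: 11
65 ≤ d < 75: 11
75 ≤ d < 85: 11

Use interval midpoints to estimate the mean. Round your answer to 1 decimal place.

39.3

Midpoints: 10, 20, 30, 40, 50, 60, 70, 80
Σfm = 14×10 + 29×20 + 18×30 + 16×40 + 11×50 + 11×60 + 11×70 + 11×80 = 4760
n = Σf = 121
Mean = 4760 / 121 = 39.3388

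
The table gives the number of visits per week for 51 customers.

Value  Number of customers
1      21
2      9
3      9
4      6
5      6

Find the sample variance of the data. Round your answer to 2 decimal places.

2.03

Values: 1, 2, 3, 4, 5
n = 51, Σfx = 120, mean = 2.3529
Σfx² = 384
Σf(x − x̄)² = Σfx² − (Σfx)²/n = 384 − 120²/51 = 101.6471
Sample variance = 101.6471 / 50 = 2.0329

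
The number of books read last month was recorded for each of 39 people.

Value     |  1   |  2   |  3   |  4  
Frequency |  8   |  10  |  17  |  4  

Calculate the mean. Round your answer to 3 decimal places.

2.436

Values: 1, 2, 3, 4
Σfx = 8×1 + 10×2 + 17×3 + 4×4 = 95
n = Σf = 39
Mean = 95 / 39 = 2.4359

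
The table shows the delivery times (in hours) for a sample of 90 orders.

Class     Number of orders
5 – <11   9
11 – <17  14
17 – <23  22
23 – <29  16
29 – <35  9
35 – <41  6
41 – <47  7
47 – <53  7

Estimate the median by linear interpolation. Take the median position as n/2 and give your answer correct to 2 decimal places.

23.00

Cumulative frequencies: 9, 23, 45, 61, 70, 76, 83, 90
n = 90; position = n/2 = 45.
This falls in the class 17 – <23: L = 17, F = 23, f = 22, h = 6.
Median ≈ 17 + ((45 − 23) / 22) × 6 = 23.0000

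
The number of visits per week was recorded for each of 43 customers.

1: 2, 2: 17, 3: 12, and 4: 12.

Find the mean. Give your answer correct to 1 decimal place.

Values: 1, 2, 3, 4
Σfx = 2×1 + 17×2 + 12×3 + 12×4 = 120
n = Σf = 43
Mean = 120 / 43 = 2.7907

2.8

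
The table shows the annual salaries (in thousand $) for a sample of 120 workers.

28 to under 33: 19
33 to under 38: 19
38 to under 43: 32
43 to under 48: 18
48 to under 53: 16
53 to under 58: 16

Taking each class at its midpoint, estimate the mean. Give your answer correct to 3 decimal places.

42.208

Midpoints: 30.5, 35.5, 40.5, 45.5, 50.5, 55.5
Σfm = 19×30.5 + 19×35.5 + 32×40.5 + 18×45.5 + 16×50.5 + 16×55.5 = 5065
n = Σf = 120
Mean = 5065 / 120 = 42.2083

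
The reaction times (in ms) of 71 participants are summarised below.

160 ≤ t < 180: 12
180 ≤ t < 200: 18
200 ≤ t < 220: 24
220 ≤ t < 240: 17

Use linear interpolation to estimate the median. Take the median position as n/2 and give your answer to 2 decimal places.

Cumulative frequencies: 12, 30, 54, 71
n = 71; position = n/2 = 35.5.
This falls in the class 200 ≤ t < 220: L = 200, F = 30, f = 24, h = 20.
Median ≈ 200 + ((35.5 − 30) / 24) × 20 = 204.5833

204.58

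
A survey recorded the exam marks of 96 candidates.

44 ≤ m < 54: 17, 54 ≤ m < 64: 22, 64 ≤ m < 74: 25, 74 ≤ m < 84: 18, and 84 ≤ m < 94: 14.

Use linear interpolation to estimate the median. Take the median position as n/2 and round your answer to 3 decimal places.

67.600

Cumulative frequencies: 17, 39, 64, 82, 96
n = 96; position = n/2 = 48.
This falls in the class 64 ≤ m < 74: L = 64, F = 39, f = 25, h = 10.
Median ≈ 64 + ((48 − 39) / 25) × 10 = 67.6000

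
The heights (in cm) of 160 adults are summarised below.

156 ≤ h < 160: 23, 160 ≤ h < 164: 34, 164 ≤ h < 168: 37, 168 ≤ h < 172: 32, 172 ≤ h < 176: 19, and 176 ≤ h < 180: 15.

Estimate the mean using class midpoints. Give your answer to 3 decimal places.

166.875

Midpoints: 158, 162, 166, 170, 174, 178
Σfm = 23×158 + 34×162 + 37×166 + 32×170 + 19×174 + 15×178 = 26700
n = Σf = 160
Mean = 26700 / 160 = 166.8750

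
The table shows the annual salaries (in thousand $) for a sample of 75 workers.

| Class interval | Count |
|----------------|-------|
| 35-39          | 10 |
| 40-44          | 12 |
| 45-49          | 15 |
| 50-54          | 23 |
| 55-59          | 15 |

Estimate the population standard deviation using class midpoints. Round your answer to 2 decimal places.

6.56

Midpoints: 37, 42, 47, 52, 57
n = 75, Σfm = 3630, mean = 48.4000
Σfm² = 178920
Σf(m − x̄)² = Σfm² − (Σfm)²/n = 178920 − 3630²/75 = 3228.0000
Population variance = 3228.0000 / 75 = 43.0400
Standard deviation = √43.0400 = 6.5605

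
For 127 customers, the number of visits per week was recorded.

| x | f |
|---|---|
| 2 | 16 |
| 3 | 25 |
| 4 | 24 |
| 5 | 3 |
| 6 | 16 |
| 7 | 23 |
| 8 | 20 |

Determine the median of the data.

4

Cumulative frequencies: 16, 41, 65, 68, 84, 107, 127
n = 127, so the median is the value in position (n+1)/2 = 64.
Position 64 falls at value 4.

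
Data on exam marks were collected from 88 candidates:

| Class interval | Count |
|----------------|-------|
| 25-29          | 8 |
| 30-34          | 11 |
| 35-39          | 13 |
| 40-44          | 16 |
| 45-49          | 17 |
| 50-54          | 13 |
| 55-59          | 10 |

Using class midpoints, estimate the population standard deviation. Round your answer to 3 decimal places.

9.010

Midpoints: 27, 32, 37, 42, 47, 52, 57
n = 88, Σfm = 3766, mean = 42.7955
Σfm² = 168312
Σf(m − x̄)² = Σfm² − (Σfm)²/n = 168312 − 3766²/88 = 7144.3182
Population variance = 7144.3182 / 88 = 81.1854
Standard deviation = √81.1854 = 9.0103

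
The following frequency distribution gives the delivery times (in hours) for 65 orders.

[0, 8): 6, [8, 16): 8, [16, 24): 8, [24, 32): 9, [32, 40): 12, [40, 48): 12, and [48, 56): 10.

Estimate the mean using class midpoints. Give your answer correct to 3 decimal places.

30.954

Midpoints: 4, 12, 20, 28, 36, 44, 52
Σfm = 6×4 + 8×12 + 8×20 + 9×28 + 12×36 + 12×44 + 10×52 = 2012
n = Σf = 65
Mean = 2012 / 65 = 30.9538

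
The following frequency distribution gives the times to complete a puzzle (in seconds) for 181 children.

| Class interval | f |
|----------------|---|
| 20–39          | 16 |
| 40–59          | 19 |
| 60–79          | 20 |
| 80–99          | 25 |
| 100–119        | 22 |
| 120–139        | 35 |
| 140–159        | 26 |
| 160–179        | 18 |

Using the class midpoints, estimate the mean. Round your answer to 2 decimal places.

104.53

Midpoints: 29.5, 49.5, 69.5, 89.5, 109.5, 129.5, 149.5, 169.5
Σfm = 16×29.5 + 19×49.5 + 20×69.5 + 25×89.5 + 22×109.5 + 35×129.5 + 26×149.5 + 18×169.5 = 18919.5
n = Σf = 181
Mean = 18919.5 / 181 = 104.5276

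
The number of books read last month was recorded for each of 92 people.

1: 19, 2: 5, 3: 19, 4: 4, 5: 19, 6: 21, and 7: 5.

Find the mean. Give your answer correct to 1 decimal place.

Values: 1, 2, 3, 4, 5, 6, 7
Σfx = 19×1 + 5×2 + 19×3 + 4×4 + 19×5 + 21×6 + 5×7 = 358
n = Σf = 92
Mean = 358 / 92 = 3.8913

3.9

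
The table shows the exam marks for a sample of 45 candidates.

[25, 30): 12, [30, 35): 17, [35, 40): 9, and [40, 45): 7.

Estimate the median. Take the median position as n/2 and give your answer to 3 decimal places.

Cumulative frequencies: 12, 29, 38, 45
n = 45; position = n/2 = 22.5.
This falls in the class [30, 35): L = 30, F = 12, f = 17, h = 5.
Median ≈ 30 + ((22.5 − 12) / 17) × 5 = 33.0882

33.088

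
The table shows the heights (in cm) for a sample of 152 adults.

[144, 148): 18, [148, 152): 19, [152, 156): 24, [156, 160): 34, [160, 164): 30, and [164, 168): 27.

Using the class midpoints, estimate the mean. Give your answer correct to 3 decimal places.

157.158

Midpoints: 146, 150, 154, 158, 162, 166
Σfm = 18×146 + 19×150 + 24×154 + 34×158 + 30×162 + 27×166 = 23888
n = Σf = 152
Mean = 23888 / 152 = 157.1579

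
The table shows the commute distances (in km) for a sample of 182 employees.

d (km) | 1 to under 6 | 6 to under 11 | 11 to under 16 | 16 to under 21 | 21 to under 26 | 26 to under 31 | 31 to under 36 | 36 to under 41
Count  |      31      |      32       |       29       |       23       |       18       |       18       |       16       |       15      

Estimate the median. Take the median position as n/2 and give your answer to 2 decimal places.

Cumulative frequencies: 31, 63, 92, 115, 133, 151, 167, 182
n = 182; position = n/2 = 91.
This falls in the class 11 to under 16: L = 11, F = 63, f = 29, h = 5.
Median ≈ 11 + ((91 − 63) / 29) × 5 = 15.8276

15.83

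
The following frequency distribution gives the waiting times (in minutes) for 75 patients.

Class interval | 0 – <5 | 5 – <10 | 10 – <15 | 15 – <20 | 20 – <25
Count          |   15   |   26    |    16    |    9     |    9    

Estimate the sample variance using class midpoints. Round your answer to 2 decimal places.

Midpoints: 2.5, 7.5, 12.5, 17.5, 22.5
n = 75, Σfm = 792.5, mean = 10.5667
Σfm² = 11368.75
Σf(m − x̄)² = Σfm² − (Σfm)²/n = 11368.75 − 792.5²/75 = 2994.6667
Sample variance = 2994.6667 / 74 = 40.4685

40.47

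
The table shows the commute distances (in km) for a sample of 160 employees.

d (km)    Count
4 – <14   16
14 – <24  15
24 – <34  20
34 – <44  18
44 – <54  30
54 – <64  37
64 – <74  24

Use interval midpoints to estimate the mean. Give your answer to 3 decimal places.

43.875

Midpoints: 9, 19, 29, 39, 49, 59, 69
Σfm = 16×9 + 15×19 + 20×29 + 18×39 + 30×49 + 37×59 + 24×69 = 7020
n = Σf = 160
Mean = 7020 / 160 = 43.8750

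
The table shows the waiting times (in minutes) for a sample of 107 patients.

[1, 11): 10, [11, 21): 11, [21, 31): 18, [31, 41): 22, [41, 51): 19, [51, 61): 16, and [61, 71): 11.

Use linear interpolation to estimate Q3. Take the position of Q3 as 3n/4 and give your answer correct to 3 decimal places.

Cumulative frequencies: 10, 21, 39, 61, 80, 96, 107
n = 107; position = 3n/4 = 80.25.
This falls in the class [51, 61): L = 51, F = 80, f = 16, h = 10.
Upper quartile ≈ 51 + ((80.25 − 80) / 16) × 10 = 51.1562

51.156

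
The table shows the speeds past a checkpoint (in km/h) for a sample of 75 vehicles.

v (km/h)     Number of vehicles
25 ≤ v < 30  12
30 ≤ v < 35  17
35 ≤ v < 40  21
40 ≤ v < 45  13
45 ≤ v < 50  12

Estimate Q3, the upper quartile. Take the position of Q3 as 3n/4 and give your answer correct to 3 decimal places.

Cumulative frequencies: 12, 29, 50, 63, 75
n = 75; position = 3n/4 = 56.25.
This falls in the class 40 ≤ v < 45: L = 40, F = 50, f = 13, h = 5.
Upper quartile ≈ 40 + ((56.25 − 50) / 13) × 5 = 42.4038

42.404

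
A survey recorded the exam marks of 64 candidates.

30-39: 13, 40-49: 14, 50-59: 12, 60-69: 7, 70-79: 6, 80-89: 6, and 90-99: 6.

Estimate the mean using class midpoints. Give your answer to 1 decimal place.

57.8

Midpoints: 34.5, 44.5, 54.5, 64.5, 74.5, 84.5, 94.5
Σfm = 13×34.5 + 14×44.5 + 12×54.5 + 7×64.5 + 6×74.5 + 6×84.5 + 6×94.5 = 3698
n = Σf = 64
Mean = 3698 / 64 = 57.7812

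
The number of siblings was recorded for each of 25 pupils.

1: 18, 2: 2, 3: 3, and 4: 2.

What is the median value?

1

Cumulative frequencies: 18, 20, 23, 25
n = 25, so the median is the value in position (n+1)/2 = 13.
Position 13 falls at value 1.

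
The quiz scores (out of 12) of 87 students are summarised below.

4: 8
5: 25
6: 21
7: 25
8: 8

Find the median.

6

Cumulative frequencies: 8, 33, 54, 79, 87
n = 87, so the median is the value in position (n+1)/2 = 44.
Position 44 falls at value 6.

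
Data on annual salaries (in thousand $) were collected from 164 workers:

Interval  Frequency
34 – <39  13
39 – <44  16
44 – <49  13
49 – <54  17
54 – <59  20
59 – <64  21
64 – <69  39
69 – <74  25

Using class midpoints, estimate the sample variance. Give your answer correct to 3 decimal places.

125.328

Midpoints: 36.5, 41.5, 46.5, 51.5, 56.5, 61.5, 66.5, 71.5
n = 164, Σfm = 9421, mean = 57.4451
Σfm² = 561619
Σf(m − x̄)² = Σfm² − (Σfm)²/n = 561619 − 9421²/164 = 20428.5061
Sample variance = 20428.5061 / 163 = 125.3283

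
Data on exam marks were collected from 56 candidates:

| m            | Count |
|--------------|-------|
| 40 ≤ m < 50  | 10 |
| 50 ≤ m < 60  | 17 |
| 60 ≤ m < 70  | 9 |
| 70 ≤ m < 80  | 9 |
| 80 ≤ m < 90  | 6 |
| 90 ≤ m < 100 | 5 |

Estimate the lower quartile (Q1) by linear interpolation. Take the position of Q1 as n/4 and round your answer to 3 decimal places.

Cumulative frequencies: 10, 27, 36, 45, 51, 56
n = 56; position = n/4 = 14.
This falls in the class 50 ≤ m < 60: L = 50, F = 10, f = 17, h = 10.
Lower quartile ≈ 50 + ((14 − 10) / 17) × 10 = 52.3529

52.353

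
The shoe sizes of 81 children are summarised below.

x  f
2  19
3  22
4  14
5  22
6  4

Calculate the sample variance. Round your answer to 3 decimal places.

Values: 2, 3, 4, 5, 6
n = 81, Σfx = 294, mean = 3.6296
Σfx² = 1192
Σf(x − x̄)² = Σfx² − (Σfx)²/n = 1192 − 294²/81 = 124.8889
Sample variance = 124.8889 / 80 = 1.5611

1.561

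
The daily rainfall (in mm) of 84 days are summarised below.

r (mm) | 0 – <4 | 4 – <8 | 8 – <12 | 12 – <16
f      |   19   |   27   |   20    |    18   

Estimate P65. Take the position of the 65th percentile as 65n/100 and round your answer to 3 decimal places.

9.720

Cumulative frequencies: 19, 46, 66, 84
n = 84; position = 65n/100 = 54.6.
This falls in the class 8 – <12: L = 8, F = 46, f = 20, h = 4.
65th percentile ≈ 8 + ((54.6 − 46) / 20) × 4 = 9.7200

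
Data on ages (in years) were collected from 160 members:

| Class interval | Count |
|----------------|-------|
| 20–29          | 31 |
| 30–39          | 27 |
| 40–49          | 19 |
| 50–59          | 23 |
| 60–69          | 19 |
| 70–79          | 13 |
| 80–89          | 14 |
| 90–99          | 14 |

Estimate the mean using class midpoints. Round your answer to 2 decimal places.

53.06

Midpoints: 24.5, 34.5, 44.5, 54.5, 64.5, 74.5, 84.5, 94.5
Σfm = 31×24.5 + 27×34.5 + 19×44.5 + 23×54.5 + 19×64.5 + 13×74.5 + 14×84.5 + 14×94.5 = 8490
n = Σf = 160
Mean = 8490 / 160 = 53.0625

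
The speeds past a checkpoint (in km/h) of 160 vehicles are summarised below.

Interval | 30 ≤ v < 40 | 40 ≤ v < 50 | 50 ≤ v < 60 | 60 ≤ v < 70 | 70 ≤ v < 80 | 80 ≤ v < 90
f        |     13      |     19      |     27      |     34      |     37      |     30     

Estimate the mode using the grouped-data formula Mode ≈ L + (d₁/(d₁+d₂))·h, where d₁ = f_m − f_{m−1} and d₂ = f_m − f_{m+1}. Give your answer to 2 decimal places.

Modal class: 70 ≤ v < 80 (highest frequency 37).
d₁ = 37 − 34 = 3, d₂ = 37 − 30 = 7
Mode ≈ 70 + (3/(3+7)) × 10 = 70 + 3.0000 = 73.0000

73.00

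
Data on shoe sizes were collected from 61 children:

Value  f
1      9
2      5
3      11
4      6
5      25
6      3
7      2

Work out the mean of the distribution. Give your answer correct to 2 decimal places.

3.82

Values: 1, 2, 3, 4, 5, 6, 7
Σfx = 9×1 + 5×2 + 11×3 + 6×4 + 25×5 + 3×6 + 2×7 = 233
n = Σf = 61
Mean = 233 / 61 = 3.8197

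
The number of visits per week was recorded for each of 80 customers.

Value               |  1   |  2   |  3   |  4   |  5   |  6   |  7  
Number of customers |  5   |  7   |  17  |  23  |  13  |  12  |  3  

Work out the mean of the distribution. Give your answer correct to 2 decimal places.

4.00

Values: 1, 2, 3, 4, 5, 6, 7
Σfx = 5×1 + 7×2 + 17×3 + 23×4 + 13×5 + 12×6 + 3×7 = 320
n = Σf = 80
Mean = 320 / 80 = 4.0000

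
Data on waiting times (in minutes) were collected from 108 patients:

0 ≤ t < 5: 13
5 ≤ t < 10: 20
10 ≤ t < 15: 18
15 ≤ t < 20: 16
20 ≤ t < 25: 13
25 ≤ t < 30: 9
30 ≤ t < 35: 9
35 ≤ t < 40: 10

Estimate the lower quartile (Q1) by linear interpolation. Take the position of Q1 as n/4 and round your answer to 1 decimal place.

Cumulative frequencies: 13, 33, 51, 67, 80, 89, 98, 108
n = 108; position = n/4 = 27.
This falls in the class 5 ≤ t < 10: L = 5, F = 13, f = 20, h = 5.
Lower quartile ≈ 5 + ((27 − 13) / 20) × 5 = 8.5000

8.5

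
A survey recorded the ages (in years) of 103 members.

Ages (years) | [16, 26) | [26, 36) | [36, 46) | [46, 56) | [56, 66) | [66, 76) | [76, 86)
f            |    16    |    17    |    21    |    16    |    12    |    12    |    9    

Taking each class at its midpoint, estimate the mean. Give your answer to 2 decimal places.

47.12

Midpoints: 21, 31, 41, 51, 61, 71, 81
Σfm = 16×21 + 17×31 + 21×41 + 16×51 + 12×61 + 12×71 + 9×81 = 4853
n = Σf = 103
Mean = 4853 / 103 = 47.1165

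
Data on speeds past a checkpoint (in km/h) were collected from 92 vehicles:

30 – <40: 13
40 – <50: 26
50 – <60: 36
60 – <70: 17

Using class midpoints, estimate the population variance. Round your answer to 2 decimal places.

Midpoints: 35, 45, 55, 65
n = 92, Σfm = 4710, mean = 51.1957
Σfm² = 249300
Σf(m − x̄)² = Σfm² − (Σfm)²/n = 249300 − 4710²/92 = 8168.4783
Population variance = 8168.4783 / 92 = 88.7878

88.79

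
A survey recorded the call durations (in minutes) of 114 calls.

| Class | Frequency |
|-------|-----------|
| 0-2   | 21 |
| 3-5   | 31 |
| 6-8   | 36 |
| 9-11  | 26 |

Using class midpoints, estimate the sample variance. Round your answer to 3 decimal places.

9.687

Midpoints: 1, 4, 7, 10
n = 114, Σfm = 657, mean = 5.7632
Σfm² = 4881
Σf(m − x̄)² = Σfm² − (Σfm)²/n = 4881 − 657²/114 = 1094.6053
Sample variance = 1094.6053 / 113 = 9.6868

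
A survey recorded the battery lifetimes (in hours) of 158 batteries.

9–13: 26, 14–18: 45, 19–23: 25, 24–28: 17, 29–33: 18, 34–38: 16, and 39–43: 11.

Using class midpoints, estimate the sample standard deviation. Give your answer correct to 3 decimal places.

Midpoints: 11, 16, 21, 26, 31, 36, 41
n = 158, Σfm = 3558, mean = 22.5190
Σfm² = 93708
Σf(m − x̄)² = Σfm² − (Σfm)²/n = 93708 − 3558²/158 = 13585.4430
Sample variance = 13585.4430 / 157 = 86.5315
Standard deviation = √86.5315 = 9.3022

9.302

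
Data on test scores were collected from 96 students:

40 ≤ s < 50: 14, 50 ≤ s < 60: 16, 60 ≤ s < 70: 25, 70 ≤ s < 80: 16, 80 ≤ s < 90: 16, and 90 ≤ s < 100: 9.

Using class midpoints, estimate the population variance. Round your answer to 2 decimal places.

232.28

Midpoints: 45, 55, 65, 75, 85, 95
n = 96, Σfm = 6550, mean = 68.2292
Σfm² = 469200
Σf(m − x̄)² = Σfm² − (Σfm)²/n = 469200 − 6550²/96 = 22298.9583
Population variance = 22298.9583 / 96 = 232.2808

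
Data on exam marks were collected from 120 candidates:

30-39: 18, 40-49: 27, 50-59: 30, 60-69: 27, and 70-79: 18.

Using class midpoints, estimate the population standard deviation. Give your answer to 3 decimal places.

12.845

Midpoints: 34.5, 44.5, 54.5, 64.5, 74.5
n = 120, Σfm = 6540, mean = 54.5000
Σfm² = 376230
Σf(m − x̄)² = Σfm² − (Σfm)²/n = 376230 − 6540²/120 = 19800.0000
Population variance = 19800.0000 / 120 = 165.0000
Standard deviation = √165.0000 = 12.8452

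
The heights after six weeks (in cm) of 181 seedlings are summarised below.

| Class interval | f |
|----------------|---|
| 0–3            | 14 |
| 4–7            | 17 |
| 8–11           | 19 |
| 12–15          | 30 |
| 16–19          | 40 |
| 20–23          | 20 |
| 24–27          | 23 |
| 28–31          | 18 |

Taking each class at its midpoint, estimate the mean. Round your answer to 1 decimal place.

16.3

Midpoints: 1.5, 5.5, 9.5, 13.5, 17.5, 21.5, 25.5, 29.5
Σfm = 14×1.5 + 17×5.5 + 19×9.5 + 30×13.5 + 40×17.5 + 20×21.5 + 23×25.5 + 18×29.5 = 2947.5
n = Σf = 181
Mean = 2947.5 / 181 = 16.2845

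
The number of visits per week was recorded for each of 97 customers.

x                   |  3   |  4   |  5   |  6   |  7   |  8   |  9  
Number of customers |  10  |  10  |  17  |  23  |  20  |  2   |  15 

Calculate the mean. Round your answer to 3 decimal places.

Values: 3, 4, 5, 6, 7, 8, 9
Σfx = 10×3 + 10×4 + 17×5 + 23×6 + 20×7 + 2×8 + 15×9 = 584
n = Σf = 97
Mean = 584 / 97 = 6.0206

6.021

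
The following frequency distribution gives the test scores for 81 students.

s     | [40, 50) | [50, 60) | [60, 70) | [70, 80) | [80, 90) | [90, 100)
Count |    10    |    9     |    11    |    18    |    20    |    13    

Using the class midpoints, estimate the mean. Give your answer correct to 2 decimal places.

73.40

Midpoints: 45, 55, 65, 75, 85, 95
Σfm = 10×45 + 9×55 + 11×65 + 18×75 + 20×85 + 13×95 = 5945
n = Σf = 81
Mean = 5945 / 81 = 73.3951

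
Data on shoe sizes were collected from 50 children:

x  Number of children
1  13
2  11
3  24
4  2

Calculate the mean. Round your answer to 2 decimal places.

2.30

Values: 1, 2, 3, 4
Σfx = 13×1 + 11×2 + 24×3 + 2×4 = 115
n = Σf = 50
Mean = 115 / 50 = 2.3000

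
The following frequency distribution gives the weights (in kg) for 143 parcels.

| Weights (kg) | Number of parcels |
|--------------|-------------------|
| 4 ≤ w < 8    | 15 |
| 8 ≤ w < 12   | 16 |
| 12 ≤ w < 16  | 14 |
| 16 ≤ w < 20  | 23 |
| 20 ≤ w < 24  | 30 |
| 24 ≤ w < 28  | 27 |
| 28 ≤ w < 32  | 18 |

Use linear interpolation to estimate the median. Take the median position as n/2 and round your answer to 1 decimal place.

20.5

Cumulative frequencies: 15, 31, 45, 68, 98, 125, 143
n = 143; position = n/2 = 71.5.
This falls in the class 20 ≤ w < 24: L = 20, F = 68, f = 30, h = 4.
Median ≈ 20 + ((71.5 − 68) / 30) × 4 = 20.4667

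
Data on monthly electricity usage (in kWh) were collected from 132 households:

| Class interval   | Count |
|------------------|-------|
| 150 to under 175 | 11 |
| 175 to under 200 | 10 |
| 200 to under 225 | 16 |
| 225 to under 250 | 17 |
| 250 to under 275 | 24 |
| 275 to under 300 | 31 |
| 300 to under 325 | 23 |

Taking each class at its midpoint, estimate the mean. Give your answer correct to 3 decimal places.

253.788

Midpoints: 162.5, 187.5, 212.5, 237.5, 262.5, 287.5, 312.5
Σfm = 11×162.5 + 10×187.5 + 16×212.5 + 17×237.5 + 24×262.5 + 31×287.5 + 23×312.5 = 33500
n = Σf = 132
Mean = 33500 / 132 = 253.7879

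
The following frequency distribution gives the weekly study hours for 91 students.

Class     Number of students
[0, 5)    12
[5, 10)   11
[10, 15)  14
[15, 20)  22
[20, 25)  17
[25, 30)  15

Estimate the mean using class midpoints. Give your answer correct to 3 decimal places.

16.126

Midpoints: 2.5, 7.5, 12.5, 17.5, 22.5, 27.5
Σfm = 12×2.5 + 11×7.5 + 14×12.5 + 22×17.5 + 17×22.5 + 15×27.5 = 1467.5
n = Σf = 91
Mean = 1467.5 / 91 = 16.1264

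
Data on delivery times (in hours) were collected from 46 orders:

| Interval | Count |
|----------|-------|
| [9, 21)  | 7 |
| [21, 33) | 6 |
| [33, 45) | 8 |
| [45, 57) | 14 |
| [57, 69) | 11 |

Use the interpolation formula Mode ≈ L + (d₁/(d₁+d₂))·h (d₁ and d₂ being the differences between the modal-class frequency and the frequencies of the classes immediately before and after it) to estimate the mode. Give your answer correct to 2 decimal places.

Modal class: [45, 57) (highest frequency 14).
d₁ = 14 − 8 = 6, d₂ = 14 − 11 = 3
Mode ≈ 45 + (6/(6+3)) × 12 = 45 + 8.0000 = 53.0000

53.00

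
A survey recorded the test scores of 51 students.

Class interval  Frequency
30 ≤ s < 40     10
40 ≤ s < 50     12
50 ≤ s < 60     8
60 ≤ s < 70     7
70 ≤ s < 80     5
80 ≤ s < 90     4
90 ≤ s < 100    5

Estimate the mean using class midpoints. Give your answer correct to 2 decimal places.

58.33

Midpoints: 35, 45, 55, 65, 75, 85, 95
Σfm = 10×35 + 12×45 + 8×55 + 7×65 + 5×75 + 4×85 + 5×95 = 2975
n = Σf = 51
Mean = 2975 / 51 = 58.3333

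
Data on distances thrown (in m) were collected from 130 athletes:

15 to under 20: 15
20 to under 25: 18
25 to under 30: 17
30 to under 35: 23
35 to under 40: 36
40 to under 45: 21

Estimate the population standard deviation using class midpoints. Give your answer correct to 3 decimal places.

8.097

Midpoints: 17.5, 22.5, 27.5, 32.5, 37.5, 42.5
n = 130, Σfm = 4125, mean = 31.7308
Σfm² = 139412.5
Σf(m − x̄)² = Σfm² − (Σfm)²/n = 139412.5 − 4125²/130 = 8523.0769
Population variance = 8523.0769 / 130 = 65.5621
Standard deviation = √65.5621 = 8.0970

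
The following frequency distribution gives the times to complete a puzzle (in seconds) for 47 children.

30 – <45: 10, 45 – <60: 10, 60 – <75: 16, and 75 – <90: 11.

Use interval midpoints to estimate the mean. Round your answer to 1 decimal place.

61.4

Midpoints: 37.5, 52.5, 67.5, 82.5
Σfm = 10×37.5 + 10×52.5 + 16×67.5 + 11×82.5 = 2887.5
n = Σf = 47
Mean = 2887.5 / 47 = 61.4362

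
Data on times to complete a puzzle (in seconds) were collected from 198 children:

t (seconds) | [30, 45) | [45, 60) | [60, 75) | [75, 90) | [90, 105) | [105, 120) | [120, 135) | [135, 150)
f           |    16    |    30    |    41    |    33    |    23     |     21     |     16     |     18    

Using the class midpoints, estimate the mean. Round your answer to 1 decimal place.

Midpoints: 37.5, 52.5, 67.5, 82.5, 97.5, 112.5, 127.5, 142.5
Σfm = 16×37.5 + 30×52.5 + 41×67.5 + 33×82.5 + 23×97.5 + 21×112.5 + 16×127.5 + 18×142.5 = 16875
n = Σf = 198
Mean = 16875 / 198 = 85.2273

85.2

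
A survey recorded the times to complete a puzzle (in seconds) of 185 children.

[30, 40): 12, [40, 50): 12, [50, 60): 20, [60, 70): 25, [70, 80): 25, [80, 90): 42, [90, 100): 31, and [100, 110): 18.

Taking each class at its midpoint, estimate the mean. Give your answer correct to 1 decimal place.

75.5

Midpoints: 35, 45, 55, 65, 75, 85, 95, 105
Σfm = 12×35 + 12×45 + 20×55 + 25×65 + 25×75 + 42×85 + 31×95 + 18×105 = 13965
n = Σf = 185
Mean = 13965 / 185 = 75.4865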